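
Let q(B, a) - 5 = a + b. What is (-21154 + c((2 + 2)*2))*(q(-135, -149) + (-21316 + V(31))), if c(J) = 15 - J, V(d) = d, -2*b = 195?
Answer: 910441791/2 ≈ 4.5522e+8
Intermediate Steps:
b = -195/2 (b = -½*195 = -195/2 ≈ -97.500)
q(B, a) = -185/2 + a (q(B, a) = 5 + (a - 195/2) = 5 + (-195/2 + a) = -185/2 + a)
(-21154 + c((2 + 2)*2))*(q(-135, -149) + (-21316 + V(31))) = (-21154 + (15 - (2 + 2)*2))*((-185/2 - 149) + (-21316 + 31)) = (-21154 + (15 - 4*2))*(-483/2 - 21285) = (-21154 + (15 - 1*8))*(-43053/2) = (-21154 + (15 - 8))*(-43053/2) = (-21154 + 7)*(-43053/2) = -21147*(-43053/2) = 910441791/2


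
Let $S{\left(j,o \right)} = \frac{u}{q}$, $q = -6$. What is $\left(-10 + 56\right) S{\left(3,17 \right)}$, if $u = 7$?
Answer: $- \frac{161}{3} \approx -53.667$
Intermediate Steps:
$S{\left(j,o \right)} = - \frac{7}{6}$ ($S{\left(j,o \right)} = \frac{7}{-6} = 7 \left(- \frac{1}{6}\right) = - \frac{7}{6}$)
$\left(-10 + 56\right) S{\left(3,17 \right)} = \left(-10 + 56\right) \left(- \frac{7}{6}\right) = 46 \left(- \frac{7}{6}\right) = - \frac{161}{3}$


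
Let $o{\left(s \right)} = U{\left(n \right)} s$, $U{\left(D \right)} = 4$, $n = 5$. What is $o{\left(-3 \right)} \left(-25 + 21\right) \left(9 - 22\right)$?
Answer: $-624$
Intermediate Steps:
$o{\left(s \right)} = 4 s$
$o{\left(-3 \right)} \left(-25 + 21\right) \left(9 - 22\right) = 4 \left(-3\right) \left(-25 + 21\right) \left(9 - 22\right) = - 12 \left(\left(-4\right) \left(-13\right)\right) = \left(-12\right) 52 = -624$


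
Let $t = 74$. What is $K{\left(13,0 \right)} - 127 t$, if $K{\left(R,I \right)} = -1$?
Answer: $-9399$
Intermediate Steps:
$K{\left(13,0 \right)} - 127 t = -1 - 9398 = -9399$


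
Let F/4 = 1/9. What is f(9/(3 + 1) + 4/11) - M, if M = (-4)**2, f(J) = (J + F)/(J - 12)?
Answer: -8669/531 ≈ -16.326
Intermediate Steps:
F = 4/9 ≈ 0.44444
f(J) = (4/9 + J)/(-12 + J) (f(J) = (J + 4/9)/(J - 12) = (4/9 + J)/(-12 + J))
M = 16
f(9/(3 + 1) + 4/11) - M = (4/9 + (9/(3 + 1) + 4/11))/(-12 + (9/(3 + 1) + 4/11)) - 1*16 = (4/9 + (9/4 + 4*(1/11)))/(-12 + (9/4 + 4*(1/11))) - 16 = (4/9 + (9*(1/4) + 4/11))/(-12 + (9*(1/4) + 4/11)) - 16 = (4/9 + (9/4 + 4/11))/(-12 + (9/4 + 4/11)) - 16 = (4/9 + 115/44)/(-12 + 115/44) - 16 = (1211/396)/(-413/44) - 16 = -44/413*1211/396 - 16 = -173/531 - 16 = -8669/531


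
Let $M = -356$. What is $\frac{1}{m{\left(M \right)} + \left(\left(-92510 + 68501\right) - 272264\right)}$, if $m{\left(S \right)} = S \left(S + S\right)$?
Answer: $- \frac{1}{42801} \approx -2.3364 \cdot 10^{-5}$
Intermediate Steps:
$m{\left(S \right)} = 2 S^{2}$ ($m{\left(S \right)} = S 2 S = 2 S^{2}$)
$\frac{1}{m{\left(M \right)} + \left(\left(-92510 + 68501\right) - 272264\right)} = \frac{1}{2 \left(-356\right)^{2} + \left(\left(-92510 + 68501\right) - 272264\right)} = \frac{1}{2 \cdot 126736 - 296273} = \frac{1}{253472 - 296273} = \frac{1}{-42801} = - \frac{1}{42801}$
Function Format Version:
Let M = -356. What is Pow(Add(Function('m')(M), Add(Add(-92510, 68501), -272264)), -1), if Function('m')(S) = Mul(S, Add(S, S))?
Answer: Rational(-1, 42801) ≈ -2.3364e-5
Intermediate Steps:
Function('m')(S) = Mul(2, Pow(S, 2)) (Function('m')(S) = Mul(S, Mul(2, S)) = Mul(2, Pow(S, 2)))
Pow(Add(Function('m')(M), Add(Add(-92510, 68501), -272264)), -1) = Pow(Add(Mul(2, Pow(-356, 2)), Add(Add(-92510, 68501), -272264)), -1) = Pow(Add(Mul(2, 126736), Add(-24009, -272264)), -1) = Pow(Add(253472, -296273), -1) = Pow(-42801, -1) = Rational(-1, 42801)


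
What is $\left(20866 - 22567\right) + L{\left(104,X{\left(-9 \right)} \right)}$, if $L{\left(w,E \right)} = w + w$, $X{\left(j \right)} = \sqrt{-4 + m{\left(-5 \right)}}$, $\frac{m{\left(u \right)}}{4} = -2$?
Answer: $-1493$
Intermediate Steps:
$m{\left(u \right)} = -8$ ($m{\left(u \right)} = 4 \left(-2\right) = -8$)
$X{\left(j \right)} = 2 i \sqrt{3}$ ($X{\left(j \right)} = \sqrt{-4 - 8} = \sqrt{-12} = 2 i \sqrt{3}$)
$L{\left(w,E \right)} = 2 w$
$\left(20866 - 22567\right) + L{\left(104,X{\left(-9 \right)} \right)} = \left(20866 - 22567\right) + 2 \cdot 104 = -1701 + 208 = -1493$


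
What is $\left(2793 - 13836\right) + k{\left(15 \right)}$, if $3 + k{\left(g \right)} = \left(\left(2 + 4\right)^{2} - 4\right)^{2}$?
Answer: $-10022$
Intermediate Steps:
$k{\left(g \right)} = 1021$ ($k{\left(g \right)} = -3 + \left(\left(2 + 4\right)^{2} - 4\right)^{2} = -3 + \left(6^{2} - 4\right)^{2} = -3 + \left(36 - 4\right)^{2} = -3 + 32^{2} = -3 + 1024 = 1021$)
$\left(2793 - 13836\right) + k{\left(15 \right)} = \left(2793 - 13836\right) + 1021 = -11043 + 1021 = -10022$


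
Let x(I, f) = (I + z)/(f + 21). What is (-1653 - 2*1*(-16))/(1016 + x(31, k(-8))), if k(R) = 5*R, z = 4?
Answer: -30799/19269 ≈ -1.5984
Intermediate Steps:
x(I, f) = (4 + I)/(21 + f) (x(I, f) = (I + 4)/(f + 21) = (4 + I)/(21 + f))
(-1653 - 2*1*(-16))/(1016 + x(31, k(-8))) = (-1653 - 2*1*(-16))/(1016 + (4 + 31)/(21 + 5*(-8))) = (-1653 - 2*(-16))/(1016 + 35/(21 - 40)) = (-1653 + 32)/(1016 + 35/(-19)) = -1621/(1016 - 1/19*35) = -1621/(1016 - 35/19) = -1621/19269/19 = -1621*19/19269 = -30799/19269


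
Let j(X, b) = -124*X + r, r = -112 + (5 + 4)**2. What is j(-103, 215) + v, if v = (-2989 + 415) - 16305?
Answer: -6138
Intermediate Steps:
v = -18879 (v = -2574 - 16305 = -18879)
r = -31 (r = -112 + 9**2 = -112 + 81 = -31)
j(X, b) = -31 - 124*X (j(X, b) = -124*X - 31 = -31 - 124*X)
j(-103, 215) + v = (-31 - 124*(-103)) - 18879 = (-31 + 12772) - 18879 = 12741 - 18879 = -6138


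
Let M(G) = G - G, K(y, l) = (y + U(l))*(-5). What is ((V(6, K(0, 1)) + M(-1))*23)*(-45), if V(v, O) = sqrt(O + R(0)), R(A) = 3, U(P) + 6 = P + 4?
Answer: -2070*sqrt(2) ≈ -2927.4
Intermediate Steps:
U(P) = -2 + P (U(P) = -6 + (P + 4) = -6 + (4 + P) = -2 + P)
K(y, l) = 10 - 5*l - 5*y (K(y, l) = (y + (-2 + l))*(-5) = (-2 + l + y)*(-5) = 10 - 5*l - 5*y)
M(G) = 0
V(v, O) = sqrt(3 + O) (V(v, O) = sqrt(O + 3) = sqrt(3 + O))
((V(6, K(0, 1)) + M(-1))*23)*(-45) = ((sqrt(3 + (10 - 5*1 - 5*0)) + 0)*23)*(-45) = ((sqrt(3 + (10 - 5 + 0)) + 0)*23)*(-45) = ((sqrt(3 + 5) + 0)*23)*(-45) = ((sqrt(8) + 0)*23)*(-45) = ((2*sqrt(2) + 0)*23)*(-45) = ((2*sqrt(2))*23)*(-45) = (46*sqrt(2))*(-45) = -2070*sqrt(2)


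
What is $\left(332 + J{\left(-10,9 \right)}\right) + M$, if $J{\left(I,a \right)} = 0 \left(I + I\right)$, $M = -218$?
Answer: $114$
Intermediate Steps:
$J{\left(I,a \right)} = 0$ ($J{\left(I,a \right)} = 0 \cdot 2 I = 0$)
$\left(332 + J{\left(-10,9 \right)}\right) + M = \left(332 + 0\right) - 218 = 332 - 218 = 114$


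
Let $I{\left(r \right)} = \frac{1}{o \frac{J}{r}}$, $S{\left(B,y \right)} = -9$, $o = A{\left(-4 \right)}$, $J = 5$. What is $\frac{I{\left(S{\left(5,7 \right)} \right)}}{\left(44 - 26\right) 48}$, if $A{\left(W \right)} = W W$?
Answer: $- \frac{1}{7680} \approx -0.00013021$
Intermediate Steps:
$A{\left(W \right)} = W^{2}$
$o = 16$ ($o = \left(-4\right)^{2} = 16$)
$I{\left(r \right)} = \frac{r}{80}$ ($I{\left(r \right)} = \frac{1}{16 \frac{5}{r}} = \frac{1}{80 \frac{1}{r}} = \frac{r}{80}$)
$\frac{I{\left(S{\left(5,7 \right)} \right)}}{\left(44 - 26\right) 48} = \frac{\frac{1}{80} \left(-9\right)}{\left(44 - 26\right) 48} = - \frac{9}{80 \cdot 18 \cdot 48} = - \frac{9}{80 \cdot 864} = \left(- \frac{9}{80}\right) \frac{1}{864} = - \frac{1}{7680}$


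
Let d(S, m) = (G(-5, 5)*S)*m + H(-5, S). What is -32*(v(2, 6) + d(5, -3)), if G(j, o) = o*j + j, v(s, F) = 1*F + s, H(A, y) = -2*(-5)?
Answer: -14976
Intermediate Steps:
H(A, y) = 10
v(s, F) = F + s
G(j, o) = j + j*o (G(j, o) = j*o + j = j + j*o)
d(S, m) = 10 - 30*S*m (d(S, m) = ((-5*(1 + 5))*S)*m + 10 = ((-5*6)*S)*m + 10 = (-30*S)*m + 10 = -30*S*m + 10 = 10 - 30*S*m)
-32*(v(2, 6) + d(5, -3)) = -32*((6 + 2) + (10 - 30*5*(-3))) = -32*(8 + (10 + 450)) = -32*(8 + 460) = -32*468 = -14976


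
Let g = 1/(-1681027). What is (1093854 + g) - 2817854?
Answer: -2898090548001/1681027 ≈ -1.7240e+6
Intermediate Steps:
g = -1/1681027 ≈ -5.9487e-7
(1093854 + g) - 2817854 = (1093854 - 1/1681027) - 2817854 = 1838798108057/1681027 - 2817854 = -2898090548001/1681027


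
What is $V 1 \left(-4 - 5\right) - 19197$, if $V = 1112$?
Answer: $-29205$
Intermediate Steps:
$V 1 \left(-4 - 5\right) - 19197 = 1112 \cdot 1 \left(-4 - 5\right) - 19197 = 1112 \cdot 1 \left(-9\right) - 19197 = 1112 \left(-9\right) - 19197 = -10008 - 19197 = -29205$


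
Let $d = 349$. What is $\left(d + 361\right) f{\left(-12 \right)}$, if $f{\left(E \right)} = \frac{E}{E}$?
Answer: $710$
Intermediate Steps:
$f{\left(E \right)} = 1$
$\left(d + 361\right) f{\left(-12 \right)} = \left(349 + 361\right) 1 = 710 \cdot 1 = 710$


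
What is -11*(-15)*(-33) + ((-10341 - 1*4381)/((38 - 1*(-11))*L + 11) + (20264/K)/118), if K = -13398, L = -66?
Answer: -57275824631/10527783 ≈ -5440.4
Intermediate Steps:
-11*(-15)*(-33) + ((-10341 - 1*4381)/((38 - 1*(-11))*L + 11) + (20264/K)/118) = -11*(-15)*(-33) + ((-10341 - 1*4381)/((38 - 1*(-11))*(-66) + 11) + (20264/(-13398))/118) = 165*(-33) + ((-10341 - 4381)/((38 + 11)*(-66) + 11) + (20264*(-1/13398))*(1/118)) = -5445 + (-14722/(49*(-66) + 11) - 10132/6699*1/118) = -5445 + (-14722/(-3234 + 11) - 5066/395241) = -5445 + (-14722/(-3223) - 5066/395241) = -5445 + (-14722*(-1/3223) - 5066/395241) = -5445 + (14722/3223 - 5066/395241) = -5445 + 47953804/10527783 = -57275824631/10527783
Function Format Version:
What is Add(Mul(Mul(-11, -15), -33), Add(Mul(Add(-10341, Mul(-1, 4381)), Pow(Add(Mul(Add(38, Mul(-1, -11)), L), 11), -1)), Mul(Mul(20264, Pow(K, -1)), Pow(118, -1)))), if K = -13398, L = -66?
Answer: Rational(-57275824631, 10527783) ≈ -5440.4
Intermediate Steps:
Add(Mul(Mul(-11, -15), -33), Add(Mul(Add(-10341, Mul(-1, 4381)), Pow(Add(Mul(Add(38, Mul(-1, -11)), L), 11), -1)), Mul(Mul(20264, Pow(K, -1)), Pow(118, -1)))) = Add(Mul(Mul(-11, -15), -33), Add(Mul(Add(-10341, Mul(-1, 4381)), Pow(Add(Mul(Add(38, Mul(-1, -11)), -66), 11), -1)), Mul(Mul(20264, Pow(-13398, -1)), Pow(118, -1)))) = Add(Mul(165, -33), Add(Mul(Add(-10341, -4381), Pow(Add(Mul(Add(38, 11), -66), 11), -1)), Mul(Mul(20264, Rational(-1, 13398)), Rational(1, 118)))) = Add(-5445, Add(Mul(-14722, Pow(Add(Mul(49, -66), 11), -1)), Mul(Rational(-10132, 6699), Rational(1, 118)))) = Add(-5445, Add(Mul(-14722, Pow(Add(-3234, 11), -1)), Rational(-5066, 395241))) = Add(-5445, Add(Mul(-14722, Pow(-3223, -1)), Rational(-5066, 395241))) = Add(-5445, Add(Mul(-14722, Rational(-1, 3223)), Rational(-5066, 395241))) = Add(-5445, Add(Rational(14722, 3223), Rational(-5066, 395241))) = Add(-5445, Rational(47953804, 10527783)) = Rational(-57275824631, 10527783)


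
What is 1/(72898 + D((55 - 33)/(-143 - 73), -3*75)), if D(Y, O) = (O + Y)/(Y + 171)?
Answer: 18457/1345454075 ≈ 1.3718e-5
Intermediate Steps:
D(Y, O) = (O + Y)/(171 + Y)
1/(72898 + D((55 - 33)/(-143 - 73), -3*75)) = 1/(72898 + (-3*75 + (55 - 33)/(-143 - 73))/(171 + (55 - 33)/(-143 - 73))) = 1/(72898 + (-225 + 22/(-216))/(171 + 22/(-216))) = 1/(72898 + (-225 + 22*(-1/216))/(171 + 22*(-1/216))) = 1/(72898 + (-225 - 11/108)/(171 - 11/108)) = 1/(72898 - 24311/108/(18457/108)) = 1/(72898 + (108/18457)*(-24311/108)) = 1/(72898 - 24311/18457) = 1/(1345454075/18457) = 18457/1345454075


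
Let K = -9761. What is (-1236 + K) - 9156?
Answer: -20153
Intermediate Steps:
(-1236 + K) - 9156 = (-1236 - 9761) - 9156 = -10997 - 9156 = -20153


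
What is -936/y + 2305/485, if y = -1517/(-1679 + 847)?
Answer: -74839607/147149 ≈ -508.60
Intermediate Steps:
y = 1517/832 (y = -1517/(-832) = -1517*(-1/832) = 1517/832 ≈ 1.8233)
-936/y + 2305/485 = -936/1517/832 + 2305/485 = -936*832/1517 + 2305*(1/485) = -778752/1517 + 461/97 = -74839607/147149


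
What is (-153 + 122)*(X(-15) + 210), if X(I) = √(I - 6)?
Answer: -6510 - 31*I*√21 ≈ -6510.0 - 142.06*I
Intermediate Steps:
X(I) = √(-6 + I)
(-153 + 122)*(X(-15) + 210) = (-153 + 122)*(√(-6 - 15) + 210) = -31*(√(-21) + 210) = -31*(I*√21 + 210) = -31*(210 + I*√21) = -6510 - 31*I*√21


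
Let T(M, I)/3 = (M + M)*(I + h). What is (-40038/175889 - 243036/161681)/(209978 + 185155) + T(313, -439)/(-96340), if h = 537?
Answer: -172338528964643381779/90212426434375523915 ≈ -1.9104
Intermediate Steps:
T(M, I) = 6*M*(537 + I) (T(M, I) = 3*((M + M)*(I + 537)) = 3*((2*M)*(537 + I)) = 3*(2*M*(537 + I)) = 6*M*(537 + I))
(-40038/175889 - 243036/161681)/(209978 + 185155) + T(313, -439)/(-96340) = (-40038/175889 - 243036/161681)/(209978 + 185155) + (6*313*(537 - 439))/(-96340) = (-40038*1/175889 - 243036*1/161681)/395133 + (6*313*98)*(-1/96340) = (-40038/175889 - 243036/161681)*(1/395133) + 184044*(-1/96340) = -49220742882/28437909409*1/395133 - 46011/24085 = -16406914294/3745585486168799 - 46011/24085 = -172338528964643381779/90212426434375523915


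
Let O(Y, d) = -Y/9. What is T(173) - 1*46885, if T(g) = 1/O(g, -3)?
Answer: -8111114/173 ≈ -46885.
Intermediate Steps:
O(Y, d) = -Y/9 (O(Y, d) = -Y*(⅑) = -Y/9)
T(g) = -9/g (T(g) = 1/(-g/9) = -9/g)
T(173) - 1*46885 = -9/173 - 1*46885 = -9*1/173 - 46885 = -9/173 - 46885 = -8111114/173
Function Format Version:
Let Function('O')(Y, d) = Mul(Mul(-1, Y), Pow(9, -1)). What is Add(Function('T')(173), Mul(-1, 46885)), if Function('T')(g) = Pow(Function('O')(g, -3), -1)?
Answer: Rational(-8111114, 173) ≈ -46885.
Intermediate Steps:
Function('O')(Y, d) = Mul(Rational(-1, 9), Y) (Function('O')(Y, d) = Mul(Mul(-1, Y), Rational(1, 9)) = Mul(Rational(-1, 9), Y))
Function('T')(g) = Mul(-9, Pow(g, -1)) (Function('T')(g) = Pow(Mul(Rational(-1, 9), g), -1) = Mul(-9, Pow(g, -1)))
Add(Function('T')(173), Mul(-1, 46885)) = Add(Mul(-9, Pow(173, -1)), Mul(-1, 46885)) = Add(Mul(-9, Rational(1, 173)), -46885) = Add(Rational(-9, 173), -46885) = Rational(-8111114, 173)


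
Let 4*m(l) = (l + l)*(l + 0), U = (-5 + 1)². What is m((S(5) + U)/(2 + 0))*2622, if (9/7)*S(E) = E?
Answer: 14001917/108 ≈ 1.2965e+5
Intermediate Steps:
S(E) = 7*E/9
U = 16 (U = (-4)² = 16)
m(l) = l²/2 (m(l) = ((l + l)*(l + 0))/4 = ((2*l)*l)/4 = (2*l²)/4 = l²/2)
m((S(5) + U)/(2 + 0))*2622 = ((((7/9)*5 + 16)/(2 + 0))²/2)*2622 = (((35/9 + 16)/2)²/2)*2622 = (((179/9)*(½))²/2)*2622 = ((179/18)²/2)*2622 = ((½)*(32041/324))*2622 = (32041/648)*2622 = 14001917/108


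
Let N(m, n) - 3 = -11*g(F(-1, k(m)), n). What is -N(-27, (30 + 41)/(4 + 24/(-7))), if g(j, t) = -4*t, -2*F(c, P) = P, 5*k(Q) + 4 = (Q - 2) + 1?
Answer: -5470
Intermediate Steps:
k(Q) = -1 + Q/5 (k(Q) = -⅘ + ((Q - 2) + 1)/5 = -⅘ + ((-2 + Q) + 1)/5 = -⅘ + (-1 + Q)/5 = -⅘ + (-⅕ + Q/5) = -1 + Q/5)
F(c, P) = -P/2
N(m, n) = 3 + 44*n (N(m, n) = 3 - (-44)*n = 3 + 44*n)
-N(-27, (30 + 41)/(4 + 24/(-7))) = -(3 + 44*((30 + 41)/(4 + 24/(-7)))) = -(3 + 44*(71/(4 + 24*(-⅐)))) = -(3 + 44*(71/(4 - 24/7))) = -(3 + 44*(71/(4/7))) = -(3 + 44*(71*(7/4))) = -(3 + 44*(497/4)) = -(3 + 5467) = -1*5470 = -5470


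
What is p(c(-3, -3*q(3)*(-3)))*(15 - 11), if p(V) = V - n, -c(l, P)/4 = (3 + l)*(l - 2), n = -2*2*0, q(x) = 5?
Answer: 0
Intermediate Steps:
n = 0 (n = -4*0 = 0)
c(l, P) = -4*(-2 + l)*(3 + l) (c(l, P) = -4*(3 + l)*(l - 2) = -4*(3 + l)*(-2 + l) = -4*(-2 + l)*(3 + l))
p(V) = V (p(V) = V - 1*0 = V + 0 = V)
p(c(-3, -3*q(3)*(-3)))*(15 - 11) = (24 - 4*(-3) - 4*(-3)**2)*(15 - 11) = (24 + 12 - 4*9)*4 = (24 + 12 - 36)*4 = 0*4 = 0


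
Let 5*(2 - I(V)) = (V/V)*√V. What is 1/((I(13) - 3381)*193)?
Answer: -84475/55090115316 + 5*√13/55090115316 ≈ -1.5331e-6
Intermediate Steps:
I(V) = 2 - √V/5 (I(V) = 2 - V/V*√V/5 = 2 - √V/5)
1/((I(13) - 3381)*193) = 1/((2 - √13/5) - 3381*193) = (1/193)/(-3379 - √13/5) = 1/(193*(-3379 - √13/5))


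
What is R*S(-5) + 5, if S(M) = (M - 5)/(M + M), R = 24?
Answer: 29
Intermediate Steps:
S(M) = (-5 + M)/(2*M) (S(M) = (-5 + M)/((2*M)) = (-5 + M)*(1/(2*M)) = (-5 + M)/(2*M))
R*S(-5) + 5 = 24*((½)*(-5 - 5)/(-5)) + 5 = 24*((½)*(-⅕)*(-10)) + 5 = 24*1 + 5 = 24 + 5 = 29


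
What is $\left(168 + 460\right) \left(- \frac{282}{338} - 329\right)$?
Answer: $- \frac{35005976}{169} \approx -2.0714 \cdot 10^{5}$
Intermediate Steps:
$\left(168 + 460\right) \left(- \frac{282}{338} - 329\right) = 628 \left(\left(-282\right) \frac{1}{338} - 329\right) = 628 \left(- \frac{141}{169} - 329\right) = 628 \left(- \frac{55742}{169}\right) = - \frac{35005976}{169}$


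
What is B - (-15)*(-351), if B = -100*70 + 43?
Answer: -12222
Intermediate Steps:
B = -6957 (B = -7000 + 43 = -6957)
B - (-15)*(-351) = -6957 - (-15)*(-351) = -6957 - 1*5265 = -6957 - 5265 = -12222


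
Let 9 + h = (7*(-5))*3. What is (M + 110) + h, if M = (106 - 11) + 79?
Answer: 170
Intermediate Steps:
M = 174 (M = 95 + 79 = 174)
h = -114 (h = -9 + (7*(-5))*3 = -9 - 35*3 = -9 - 105 = -114)
(M + 110) + h = (174 + 110) - 114 = 284 - 114 = 170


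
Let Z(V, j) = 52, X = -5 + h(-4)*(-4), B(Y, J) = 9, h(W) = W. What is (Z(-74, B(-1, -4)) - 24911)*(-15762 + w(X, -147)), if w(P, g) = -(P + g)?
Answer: 388446734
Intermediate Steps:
X = 11 (X = -5 - 4*(-4) = -5 + 16 = 11)
w(P, g) = -P - g
(Z(-74, B(-1, -4)) - 24911)*(-15762 + w(X, -147)) = (52 - 24911)*(-15762 + (-1*11 - 1*(-147))) = -24859*(-15762 + (-11 + 147)) = -24859*(-15762 + 136) = -24859*(-15626) = 388446734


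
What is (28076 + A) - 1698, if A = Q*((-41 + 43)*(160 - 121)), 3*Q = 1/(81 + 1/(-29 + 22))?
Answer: 7465065/283 ≈ 26378.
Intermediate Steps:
Q = 7/1698 (Q = 1/(3*(81 + 1/(-29 + 22))) = 1/(3*(81 + 1/(-7))) = 1/(3*(81 - 1/7)) = 1/(3*(566/7)) = (1/3)*(7/566) = 7/1698 ≈ 0.0041225)
A = 91/283 (A = 7*((-41 + 43)*(160 - 121))/1698 = 7*(2*39)/1698 = (7/1698)*78 = 91/283 ≈ 0.32155)
(28076 + A) - 1698 = (28076 + 91/283) - 1698 = 7945599/283 - 1698 = 7465065/283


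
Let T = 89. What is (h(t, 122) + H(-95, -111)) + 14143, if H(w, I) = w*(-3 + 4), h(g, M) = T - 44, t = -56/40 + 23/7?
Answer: 14093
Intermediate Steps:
t = 66/35 (t = -56*1/40 + 23*(1/7) = -7/5 + 23/7 = 66/35 ≈ 1.8857)
h(g, M) = 45 (h(g, M) = 89 - 44 = 45)
H(w, I) = w (H(w, I) = w*1 = w)
(h(t, 122) + H(-95, -111)) + 14143 = (45 - 95) + 14143 = -50 + 14143 = 14093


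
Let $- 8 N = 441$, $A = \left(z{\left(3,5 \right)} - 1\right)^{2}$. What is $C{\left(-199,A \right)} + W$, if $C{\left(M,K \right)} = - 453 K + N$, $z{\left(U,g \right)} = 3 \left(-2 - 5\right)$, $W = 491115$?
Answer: $\frac{2174463}{8} \approx 2.7181 \cdot 10^{5}$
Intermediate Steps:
$z{\left(U,g \right)} = -21$ ($z{\left(U,g \right)} = 3 \left(-7\right) = -21$)
$A = 484$ ($A = \left(-21 - 1\right)^{2} = \left(-22\right)^{2} = 484$)
$N = - \frac{441}{8}$ ($N = \left(- \frac{1}{8}\right) 441 = - \frac{441}{8} \approx -55.125$)
$C{\left(M,K \right)} = - \frac{441}{8} - 453 K$ ($C{\left(M,K \right)} = - 453 K - \frac{441}{8} = - \frac{441}{8} - 453 K$)
$C{\left(-199,A \right)} + W = \left(- \frac{441}{8} - 219252\right) + 491115 = - \frac{1754457}{8} + 491115 = \frac{2174463}{8}$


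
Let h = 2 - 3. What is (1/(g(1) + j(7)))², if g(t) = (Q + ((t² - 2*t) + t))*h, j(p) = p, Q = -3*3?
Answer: 1/256 ≈ 0.0039063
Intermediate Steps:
h = -1
Q = -9
g(t) = 9 + t - t² (g(t) = (-9 + ((t² - 2*t) + t))*(-1) = (-9 + (t² - t))*(-1) = (-9 + t² - t)*(-1) = 9 + t - t²)
(1/(g(1) + j(7)))² = (1/((9 + 1 - 1*1²) + 7))² = (1/((9 + 1 - 1*1) + 7))² = (1/((9 + 1 - 1) + 7))² = (1/(9 + 7))² = (1/16)² = 1/256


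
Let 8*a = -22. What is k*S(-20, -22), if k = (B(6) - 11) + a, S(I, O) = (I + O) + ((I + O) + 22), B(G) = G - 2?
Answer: 1209/2 ≈ 604.50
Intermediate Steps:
a = -11/4 (a = (⅛)*(-22) = -11/4 ≈ -2.7500)
B(G) = -2 + G
S(I, O) = 22 + 2*I + 2*O (S(I, O) = (I + O) + (22 + I + O) = 22 + 2*I + 2*O)
k = -39/4 (k = ((-2 + 6) - 11) - 11/4 = (4 - 11) - 11/4 = -7 - 11/4 = -39/4 ≈ -9.7500)
k*S(-20, -22) = -39*(22 + 2*(-20) + 2*(-22))/4 = -39*(22 - 40 - 44)/4 = -39/4*(-62) = 1209/2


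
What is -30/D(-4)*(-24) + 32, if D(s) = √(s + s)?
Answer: 32 - 180*I*√2 ≈ 32.0 - 254.56*I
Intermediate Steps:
D(s) = √2*√s (D(s) = √(2*s) = √2*√s)
-30/D(-4)*(-24) + 32 = -30*(-I*√2/4)*(-24) + 32 = -(-15)*I*√2/2*(-24) + 32 = (15*I*√2/2)*(-24) + 32 = -180*I*√2 + 32 = 32 - 180*I*√2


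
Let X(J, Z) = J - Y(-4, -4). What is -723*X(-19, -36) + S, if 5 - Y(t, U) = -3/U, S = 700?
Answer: 70039/4 ≈ 17510.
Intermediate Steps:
Y(t, U) = 5 + 3/U (Y(t, U) = 5 - (-3)/U = 5 + 3/U)
X(J, Z) = -17/4 + J (X(J, Z) = J - (5 + 3/(-4)) = J - (5 + 3*(-1/4)) = J - (5 - 3/4) = J - 1*17/4 = J - 17/4 = -17/4 + J)
-723*X(-19, -36) + S = -723*(-17/4 - 19) + 700 = -723*(-93/4) + 700 = 67239/4 + 700 = 70039/4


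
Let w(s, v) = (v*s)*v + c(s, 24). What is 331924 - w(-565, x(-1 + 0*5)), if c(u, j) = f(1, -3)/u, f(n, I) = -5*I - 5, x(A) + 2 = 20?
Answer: 58193194/113 ≈ 5.1498e+5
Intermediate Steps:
x(A) = 18 (x(A) = -2 + 20 = 18)
f(n, I) = -5 - 5*I
c(u, j) = 10/u (c(u, j) = (-5 - 5*(-3))/u = (-5 + 15)/u = 10/u)
w(s, v) = 10/s + s*v² (w(s, v) = (v*s)*v + 10/s = (s*v)*v + 10/s = s*v² + 10/s = 10/s + s*v²)
331924 - w(-565, x(-1 + 0*5)) = 331924 - (10/(-565) - 565*18²) = 331924 - (10*(-1/565) - 565*324) = 331924 - (-2/113 - 183060) = 331924 - 1*(-20685782/113) = 331924 + 20685782/113 = 58193194/113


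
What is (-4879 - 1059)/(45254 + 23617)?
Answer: -5938/68871 ≈ -0.086219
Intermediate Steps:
(-4879 - 1059)/(45254 + 23617) = -5938/68871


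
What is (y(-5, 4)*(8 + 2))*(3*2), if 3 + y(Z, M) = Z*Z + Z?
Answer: 1020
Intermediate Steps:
y(Z, M) = -3 + Z + Z² (y(Z, M) = -3 + (Z*Z + Z) = -3 + (Z² + Z) = -3 + (Z + Z²) = -3 + Z + Z²)
(y(-5, 4)*(8 + 2))*(3*2) = ((-3 - 5 + (-5)²)*(8 + 2))*(3*2) = ((-3 - 5 + 25)*10)*6 = (17*10)*6 = 170*6 = 1020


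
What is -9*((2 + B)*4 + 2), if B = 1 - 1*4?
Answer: 18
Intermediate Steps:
B = -3 (B = 1 - 4 = -3)
-9*((2 + B)*4 + 2) = -9*((2 - 3)*4 + 2) = -9*(-1*4 + 2) = -9*(-4 + 2) = -9*(-2) = 18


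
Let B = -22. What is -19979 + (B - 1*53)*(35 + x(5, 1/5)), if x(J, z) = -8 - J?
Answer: -21629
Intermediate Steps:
-19979 + (B - 1*53)*(35 + x(5, 1/5)) = -19979 + (-22 - 1*53)*(35 + (-8 - 1*5)) = -19979 + (-22 - 53)*(35 + (-8 - 5)) = -19979 - 75*(35 - 13) = -19979 - 75*22 = -19979 - 1650 = -21629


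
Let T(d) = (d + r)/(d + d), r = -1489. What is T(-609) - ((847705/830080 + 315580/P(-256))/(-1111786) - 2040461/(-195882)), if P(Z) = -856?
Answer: -1138006960644390513237/130886315255122848512 ≈ -8.6946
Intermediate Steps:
T(d) = (-1489 + d)/(2*d) (T(d) = (d - 1489)/(d + d) = (-1489 + d)/((2*d)) = (-1489 + d)*(1/(2*d)) = (-1489 + d)/(2*d))
T(-609) - ((847705/830080 + 315580/P(-256))/(-1111786) - 2040461/(-195882)) = (1/2)*(-1489 - 609)/(-609) - ((847705/830080 + 315580/(-856))/(-1111786) - 2040461/(-195882)) = (1/2)*(-1/609)*(-2098) - ((847705*(1/830080) + 315580*(-1/856))*(-1/1111786) - 2040461*(-1/195882)) = 1049/609 - ((169541/166016 - 78895/214)*(-1/1111786) + 2040461/195882) = 1049/609 - (-6530775273/17763712*(-1/1111786) + 2040461/195882) = 1049/609 - (6530775273/19749446309632 + 2040461/195882) = 1049/609 - 1*20149627113860023069/1934280521011667712 = 1049/609 - 20149627113860023069/1934280521011667712 = -1138006960644390513237/130886315255122848512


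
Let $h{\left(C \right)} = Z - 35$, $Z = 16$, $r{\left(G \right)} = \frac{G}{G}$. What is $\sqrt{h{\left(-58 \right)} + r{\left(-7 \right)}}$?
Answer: $3 i \sqrt{2} \approx 4.2426 i$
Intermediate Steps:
$r{\left(G \right)} = 1$
$h{\left(C \right)} = -19$ ($h{\left(C \right)} = 16 - 35 = -19$)
$\sqrt{h{\left(-58 \right)} + r{\left(-7 \right)}} = \sqrt{-19 + 1} = \sqrt{-18} = 3 i \sqrt{2}$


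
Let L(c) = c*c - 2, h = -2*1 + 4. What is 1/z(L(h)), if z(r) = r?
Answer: ½ ≈ 0.50000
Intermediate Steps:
h = 2 (h = -2 + 4 = 2)
L(c) = -2 + c² (L(c) = c² - 2 = -2 + c²)
1/z(L(h)) = 1/(-2 + 2²) = 1/(-2 + 4) = 1/2 = ½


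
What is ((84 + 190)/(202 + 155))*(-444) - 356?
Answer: -82916/119 ≈ -696.77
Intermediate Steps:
((84 + 190)/(202 + 155))*(-444) - 356 = (274/357)*(-444) - 356 = -40552/119 - 356 = -82916/119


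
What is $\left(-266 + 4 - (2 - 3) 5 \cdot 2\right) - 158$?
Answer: $-384$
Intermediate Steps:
$\left(-266 + 4 - (2 - 3) 5 \cdot 2\right) - 158 = \left(-266 + 4 \left(-1\right) \left(-1\right) 5 \cdot 2\right) - 158 = \left(-266 + 4 \cdot 1 \cdot 5 \cdot 2\right) - 158 = \left(-266 + 4 \cdot 5 \cdot 2\right) - 158 = \left(-266 + 20 \cdot 2\right) - 158 = \left(-266 + 40\right) - 158 = -226 - 158 = -384$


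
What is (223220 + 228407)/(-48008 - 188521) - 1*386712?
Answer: -91469054275/236529 ≈ -3.8671e+5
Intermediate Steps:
(223220 + 228407)/(-48008 - 188521) - 1*386712 = 451627/(-236529) - 386712 = 451627*(-1/236529) - 386712 = -451627/236529 - 386712 = -91469054275/236529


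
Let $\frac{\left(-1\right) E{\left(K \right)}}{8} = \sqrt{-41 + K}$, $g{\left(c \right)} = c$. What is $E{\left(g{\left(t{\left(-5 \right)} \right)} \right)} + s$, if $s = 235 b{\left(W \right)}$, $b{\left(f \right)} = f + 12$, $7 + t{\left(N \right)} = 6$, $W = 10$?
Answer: $5170 - 8 i \sqrt{42} \approx 5170.0 - 51.846 i$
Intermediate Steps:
$t{\left(N \right)} = -1$ ($t{\left(N \right)} = -7 + 6 = -1$)
$b{\left(f \right)} = 12 + f$
$E{\left(K \right)} = - 8 \sqrt{-41 + K}$
$s = 5170$ ($s = 235 \left(12 + 10\right) = 235 \cdot 22 = 5170$)
$E{\left(g{\left(t{\left(-5 \right)} \right)} \right)} + s = - 8 \sqrt{-41 - 1} + 5170 = - 8 \sqrt{-42} + 5170 = - 8 i \sqrt{42} + 5170 = 5170 - 8 i \sqrt{42}$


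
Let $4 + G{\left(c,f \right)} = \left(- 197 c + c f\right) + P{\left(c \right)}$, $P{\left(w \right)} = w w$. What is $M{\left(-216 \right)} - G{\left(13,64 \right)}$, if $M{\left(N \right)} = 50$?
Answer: $1614$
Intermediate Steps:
$P{\left(w \right)} = w^{2}$
$G{\left(c,f \right)} = -4 + c^{2} - 197 c + c f$ ($G{\left(c,f \right)} = -4 + \left(\left(- 197 c + c f\right) + c^{2}\right) = -4 + \left(c^{2} - 197 c + c f\right) = -4 + c^{2} - 197 c + c f$)
$M{\left(-216 \right)} - G{\left(13,64 \right)} = 50 - \left(-4 + 13^{2} - 2561 + 13 \cdot 64\right) = 50 - \left(-4 + 169 - 2561 + 832\right) = 50 - -1564 = 50 + 1564 = 1614$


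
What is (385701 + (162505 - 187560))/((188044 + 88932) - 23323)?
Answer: 360646/253653 ≈ 1.4218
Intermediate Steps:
(385701 + (162505 - 187560))/((188044 + 88932) - 23323) = (385701 - 25055)/(276976 - 23323) = 360646/253653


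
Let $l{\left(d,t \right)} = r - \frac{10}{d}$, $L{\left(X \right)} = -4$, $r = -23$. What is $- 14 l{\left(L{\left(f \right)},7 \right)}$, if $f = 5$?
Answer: $287$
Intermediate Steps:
$l{\left(d,t \right)} = -23 - \frac{10}{d}$
$- 14 l{\left(L{\left(f \right)},7 \right)} = - 14 \left(-23 - \frac{10}{-4}\right) = - 14 \left(-23 - - \frac{5}{2}\right) = - 14 \left(-23 + \frac{5}{2}\right) = \left(-14\right) \left(- \frac{41}{2}\right) = 287$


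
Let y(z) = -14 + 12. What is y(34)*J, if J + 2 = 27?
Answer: -50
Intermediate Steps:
y(z) = -2
J = 25 (J = -2 + 27 = 25)
y(34)*J = -2*25 = -50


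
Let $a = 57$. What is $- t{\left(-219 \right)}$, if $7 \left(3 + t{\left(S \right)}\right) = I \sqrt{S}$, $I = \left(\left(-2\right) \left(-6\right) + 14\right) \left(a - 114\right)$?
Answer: $3 + \frac{1482 i \sqrt{219}}{7} \approx 3.0 + 3133.1 i$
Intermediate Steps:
$I = -1482$ ($I = \left(\left(-2\right) \left(-6\right) + 14\right) \left(57 - 114\right) = \left(12 + 14\right) \left(-57\right) = 26 \left(-57\right) = -1482$)
$t{\left(S \right)} = -3 - \frac{1482 \sqrt{S}}{7}$ ($t{\left(S \right)} = -3 + \frac{\left(-1482\right) \sqrt{S}}{7} = -3 - \frac{1482 \sqrt{S}}{7}$)
$- t{\left(-219 \right)} = - (-3 - \frac{1482 \sqrt{-219}}{7}) = - (-3 - \frac{1482 i \sqrt{219}}{7}) = 3 + \frac{1482 i \sqrt{219}}{7}$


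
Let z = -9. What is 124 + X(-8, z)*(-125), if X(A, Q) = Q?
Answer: 1249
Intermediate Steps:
124 + X(-8, z)*(-125) = 124 - 9*(-125) = 124 + 1125 = 1249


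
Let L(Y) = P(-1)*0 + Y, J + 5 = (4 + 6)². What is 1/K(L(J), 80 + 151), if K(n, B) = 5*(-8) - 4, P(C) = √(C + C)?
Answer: -1/44 ≈ -0.022727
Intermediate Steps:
P(C) = √2*√C (P(C) = √(2*C) = √2*√C)
J = 95 (J = -5 + (4 + 6)² = -5 + 10² = -5 + 100 = 95)
L(Y) = Y (L(Y) = (√2*√(-1))*0 + Y = (√2*I)*0 + Y = (I*√2)*0 + Y = 0 + Y = Y)
K(n, B) = -44 (K(n, B) = -40 - 4 = -44)
1/K(L(J), 80 + 151) = 1/(-44) = -1/44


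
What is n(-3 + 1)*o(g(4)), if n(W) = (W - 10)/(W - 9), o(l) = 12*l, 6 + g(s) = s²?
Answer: 1440/11 ≈ 130.91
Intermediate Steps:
g(s) = -6 + s²
n(W) = (-10 + W)/(-9 + W)
n(-3 + 1)*o(g(4)) = ((-10 + (-3 + 1))/(-9 + (-3 + 1)))*(12*(-6 + 4²)) = ((-10 - 2)/(-9 - 2))*(12*(-6 + 16)) = (-12/(-11))*(12*10) = -1/11*(-12)*120 = (12/11)*120 = 1440/11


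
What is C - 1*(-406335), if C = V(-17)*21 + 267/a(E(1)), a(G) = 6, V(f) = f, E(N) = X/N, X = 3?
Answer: 812045/2 ≈ 4.0602e+5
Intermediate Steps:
E(N) = 3/N
C = -625/2 (C = -17*21 + 267/6 = -357 + 267*(⅙) = -357 + 89/2 = -625/2 ≈ -312.50)
C - 1*(-406335) = -625/2 - 1*(-406335) = -625/2 + 406335 = 812045/2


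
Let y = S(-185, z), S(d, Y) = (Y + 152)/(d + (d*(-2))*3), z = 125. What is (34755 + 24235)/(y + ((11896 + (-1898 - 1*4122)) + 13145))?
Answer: 27282875/8797351 ≈ 3.1013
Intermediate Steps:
S(d, Y) = -(152 + Y)/(5*d) (S(d, Y) = (152 + Y)/(d - 2*d*3) = (152 + Y)/(d - 6*d) = (152 + Y)/((-5*d)) = (152 + Y)*(-1/(5*d)) = -(152 + Y)/(5*d))
y = 277/925 (y = (⅕)*(-152 - 1*125)/(-185) = (⅕)*(-1/185)*(-152 - 125) = (⅕)*(-1/185)*(-277) = 277/925 ≈ 0.29946)
(34755 + 24235)/(y + ((11896 + (-1898 - 1*4122)) + 13145)) = (34755 + 24235)/(277/925 + ((11896 + (-1898 - 1*4122)) + 13145)) = 58990/(277/925 + ((11896 + (-1898 - 4122)) + 13145)) = 58990/(277/925 + ((11896 - 6020) + 13145)) = 58990/(277/925 + (5876 + 13145)) = 58990/(277/925 + 19021) = 58990/(17594702/925) = 58990*(925/17594702) = 27282875/8797351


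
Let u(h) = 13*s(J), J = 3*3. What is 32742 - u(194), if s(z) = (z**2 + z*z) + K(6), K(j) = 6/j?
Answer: 30623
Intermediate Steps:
J = 9
s(z) = 1 + 2*z**2 (s(z) = (z**2 + z*z) + 6/6 = (z**2 + z**2) + 6*(1/6) = 2*z**2 + 1 = 1 + 2*z**2)
u(h) = 2119 (u(h) = 13*(1 + 2*9**2) = 13*(1 + 2*81) = 13*(1 + 162) = 13*163 = 2119)
32742 - u(194) = 32742 - 1*2119 = 32742 - 2119 = 30623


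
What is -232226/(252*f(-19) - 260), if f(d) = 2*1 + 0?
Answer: -116113/122 ≈ -951.75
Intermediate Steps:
f(d) = 2 (f(d) = 2 + 0 = 2)
-232226/(252*f(-19) - 260) = -232226/(252*2 - 260) = -232226/(504 - 260) = -232226/244 = -232226*1/244 = -116113/122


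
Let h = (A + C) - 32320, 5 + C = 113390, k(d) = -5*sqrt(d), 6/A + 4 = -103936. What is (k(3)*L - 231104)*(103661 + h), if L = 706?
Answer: -1109323490994784/25985 - 3388874206601*sqrt(3)/5197 ≈ -4.3820e+10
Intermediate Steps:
A = -3/51970 (A = 6/(-4 - 103936) = 6/(-103940) = 6*(-1/103940) = -3/51970 ≈ -5.7726e-5)
C = 113385 (C = -5 + 113390 = 113385)
h = 4212948047/51970 (h = (-3/51970 + 113385) - 32320 = 5892618447/51970 - 32320 = 4212948047/51970 ≈ 81065.)
(k(3)*L - 231104)*(103661 + h) = (-5*sqrt(3)*706 - 231104)*(103661 + 4212948047/51970) = (-3530*sqrt(3) - 231104)*(9600210217/51970) = (-231104 - 3530*sqrt(3))*(9600210217/51970) = -1109323490994784/25985 - 3388874206601*sqrt(3)/5197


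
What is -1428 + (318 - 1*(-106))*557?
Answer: 234740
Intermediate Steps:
-1428 + (318 - 1*(-106))*557 = -1428 + (318 + 106)*557 = -1428 + 424*557 = -1428 + 236168 = 234740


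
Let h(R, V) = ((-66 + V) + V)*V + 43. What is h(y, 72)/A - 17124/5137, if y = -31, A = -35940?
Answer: -644506843/184623780 ≈ -3.4909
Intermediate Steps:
h(R, V) = 43 + V*(-66 + 2*V) (h(R, V) = (-66 + 2*V)*V + 43 = V*(-66 + 2*V) + 43 = 43 + V*(-66 + 2*V))
h(y, 72)/A - 17124/5137 = (43 - 66*72 + 2*72²)/(-35940) - 17124/5137 = (43 - 4752 + 2*5184)*(-1/35940) - 17124*1/5137 = (43 - 4752 + 10368)*(-1/35940) - 17124/5137 = 5659*(-1/35940) - 17124/5137 = -5659/35940 - 17124/5137 = -644506843/184623780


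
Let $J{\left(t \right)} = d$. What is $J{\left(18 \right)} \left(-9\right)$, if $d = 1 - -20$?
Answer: $-189$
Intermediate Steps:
$d = 21$ ($d = 1 + 20 = 21$)
$J{\left(t \right)} = 21$
$J{\left(18 \right)} \left(-9\right) = 21 \left(-9\right) = -189$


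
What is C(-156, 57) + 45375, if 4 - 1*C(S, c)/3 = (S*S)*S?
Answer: 11434635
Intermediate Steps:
C(S, c) = 12 - 3*S³ (C(S, c) = 12 - 3*S*S*S = 12 - 3*S²*S = 12 - 3*S³)
C(-156, 57) + 45375 = (12 - 3*(-156)³) + 45375 = (12 - 3*(-3796416)) + 45375 = (12 + 11389248) + 45375 = 11389260 + 45375 = 11434635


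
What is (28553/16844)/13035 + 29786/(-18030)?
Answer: -43595634799/26391297108 ≈ -1.6519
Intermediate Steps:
(28553/16844)/13035 + 29786/(-18030) = (28553*(1/16844))*(1/13035) + 29786*(-1/18030) = (28553/16844)*(1/13035) - 14893/9015 = 28553/219561540 - 14893/9015 = -43595634799/26391297108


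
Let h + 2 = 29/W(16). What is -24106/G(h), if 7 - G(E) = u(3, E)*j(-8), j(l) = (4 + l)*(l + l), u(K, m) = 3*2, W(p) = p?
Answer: 24106/377 ≈ 63.942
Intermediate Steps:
h = -3/16 (h = -2 + 29/16 = -3/16 ≈ -0.18750)
u(K, m) = 6
j(l) = 2*l*(4 + l) (j(l) = (4 + l)*(2*l) = 2*l*(4 + l))
G(E) = -377 (G(E) = 7 - 6*2*(-8)*(4 - 8) = 7 - 6*2*(-8)*(-4) = 7 - 6*64 = 7 - 1*384 = 7 - 384 = -377)
-24106/G(h) = -24106/(-377) = -24106*(-1/377) = 24106/377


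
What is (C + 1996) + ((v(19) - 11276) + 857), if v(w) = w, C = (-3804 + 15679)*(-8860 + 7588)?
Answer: -15113404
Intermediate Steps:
C = -15105000 (C = 11875*(-1272) = -15105000)
(C + 1996) + ((v(19) - 11276) + 857) = (-15105000 + 1996) + ((19 - 11276) + 857) = -15103004 + (-11257 + 857) = -15103004 - 10400 = -15113404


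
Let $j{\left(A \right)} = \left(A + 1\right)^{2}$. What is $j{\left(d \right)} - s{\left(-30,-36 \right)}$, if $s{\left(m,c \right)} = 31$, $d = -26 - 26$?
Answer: $2570$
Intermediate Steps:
$d = -52$
$j{\left(A \right)} = \left(1 + A\right)^{2}$
$j{\left(d \right)} - s{\left(-30,-36 \right)} = \left(1 - 52\right)^{2} - 31 = \left(-51\right)^{2} - 31 = 2601 - 31 = 2570$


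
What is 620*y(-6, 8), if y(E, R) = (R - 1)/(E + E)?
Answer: -1085/3 ≈ -361.67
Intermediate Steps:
y(E, R) = (-1 + R)/(2*E) (y(E, R) = (-1 + R)/((2*E)) = (-1 + R)*(1/(2*E)) = (-1 + R)/(2*E))
620*y(-6, 8) = 620*((1/2)*(-1 + 8)/(-6)) = 620*((1/2)*(-1/6)*7) = 620*(-7/12) = -1085/3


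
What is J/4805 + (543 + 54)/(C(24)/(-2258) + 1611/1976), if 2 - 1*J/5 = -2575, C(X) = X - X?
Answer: 379272113/516057 ≈ 734.94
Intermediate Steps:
C(X) = 0
J = 12885 (J = 10 - 5*(-2575) = 10 + 12875 = 12885)
J/4805 + (543 + 54)/(C(24)/(-2258) + 1611/1976) = 12885/4805 + (543 + 54)/(0/(-2258) + 1611/1976) = 12885*(1/4805) + 597/(0*(-1/2258) + 1611*(1/1976)) = 2577/961 + 597/(0 + 1611/1976) = 2577/961 + 597/(1611/1976) = 2577/961 + 597*(1976/1611) = 2577/961 + 393224/537 = 379272113/516057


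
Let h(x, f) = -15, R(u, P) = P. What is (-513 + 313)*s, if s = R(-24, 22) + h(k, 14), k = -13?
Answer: -1400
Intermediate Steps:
s = 7 (s = 22 - 15 = 7)
(-513 + 313)*s = (-513 + 313)*7 = -200*7 = -1400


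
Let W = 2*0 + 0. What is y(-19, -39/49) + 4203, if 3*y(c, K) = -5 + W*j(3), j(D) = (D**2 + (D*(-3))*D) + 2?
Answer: 12604/3 ≈ 4201.3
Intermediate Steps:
W = 0 (W = 0 + 0 = 0)
j(D) = 2 - 2*D**2 (j(D) = (D**2 + (-3*D)*D) + 2 = (D**2 - 3*D**2) + 2 = -2*D**2 + 2 = 2 - 2*D**2)
y(c, K) = -5/3 (y(c, K) = (-5 + 0*(2 - 2*3**2))/3 = (-5 + 0*(2 - 2*9))/3 = (-5 + 0*(2 - 18))/3 = (-5 + 0*(-16))/3 = (-5 + 0)/3 = (1/3)*(-5) = -5/3)
y(-19, -39/49) + 4203 = -5/3 + 4203 = 12604/3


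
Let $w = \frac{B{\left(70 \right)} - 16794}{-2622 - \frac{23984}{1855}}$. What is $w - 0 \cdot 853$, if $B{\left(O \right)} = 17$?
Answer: $\frac{31121335}{4887794} \approx 6.3672$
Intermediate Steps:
$w = \frac{31121335}{4887794}$ ($w = \frac{17 - 16794}{-2622 - \frac{23984}{1855}} = - \frac{16777}{-2622 - \frac{23984}{1855}} = - \frac{16777}{- \frac{4887794}{1855}} = \left(-16777\right) \left(- \frac{1855}{4887794}\right) = \frac{31121335}{4887794} \approx 6.3672$)
$w - 0 \cdot 853 = \frac{31121335}{4887794} - 0 \cdot 853 = \frac{31121335}{4887794} - 0 = \frac{31121335}{4887794} + 0 = \frac{31121335}{4887794}$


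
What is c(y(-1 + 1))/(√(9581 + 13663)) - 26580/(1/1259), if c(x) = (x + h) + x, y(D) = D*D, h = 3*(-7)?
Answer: -33464220 - 7*√5811/3874 ≈ -3.3464e+7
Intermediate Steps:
h = -21
y(D) = D²
c(x) = -21 + 2*x (c(x) = (x - 21) + x = (-21 + x) + x = -21 + 2*x)
c(y(-1 + 1))/(√(9581 + 13663)) - 26580/(1/1259) = (-21 + 2*(-1 + 1)²)/(√(9581 + 13663)) - 26580/(1/1259) = (-21 + 2*0²)/(√23244) - 26580/1/1259 = (-21 + 2*0)/((2*√5811)) - 26580*1259 = (-21 + 0)*(√5811/11622) - 33464220 = -7*√5811/3874 - 33464220 = -33464220 - 7*√5811/3874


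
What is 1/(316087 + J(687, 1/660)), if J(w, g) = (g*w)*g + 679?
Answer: 145200/45994423429 ≈ 3.1569e-6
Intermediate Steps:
J(w, g) = 679 + w*g² (J(w, g) = w*g² + 679 = 679 + w*g²)
1/(316087 + J(687, 1/660)) = 1/(316087 + (679 + 687*(1/660)²)) = 1/(316087 + (679 + 687*(1/435600))) = 1/(316087 + (679 + 229/145200)) = 1/(316087 + 98591029/145200) = 1/(45994423429/145200) = 145200/45994423429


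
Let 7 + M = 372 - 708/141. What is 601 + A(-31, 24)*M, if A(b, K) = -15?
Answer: -225538/47 ≈ -4798.7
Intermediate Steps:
M = 16919/47 (M = -7 + (372 - 708/141) = -7 + (372 - 1*236/47) = -7 + (372 - 236/47) = -7 + 17248/47 = 16919/47 ≈ 359.98)
601 + A(-31, 24)*M = 601 - 15*16919/47 = 601 - 253785/47 = -225538/47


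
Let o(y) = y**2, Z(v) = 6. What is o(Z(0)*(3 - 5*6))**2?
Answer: 688747536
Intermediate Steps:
o(Z(0)*(3 - 5*6))**2 = ((6*(3 - 5*6))**2)**2 = ((6*(3 - 30))**2)**2 = ((6*(-27))**2)**2 = ((-162)**2)**2 = 26244**2 = 688747536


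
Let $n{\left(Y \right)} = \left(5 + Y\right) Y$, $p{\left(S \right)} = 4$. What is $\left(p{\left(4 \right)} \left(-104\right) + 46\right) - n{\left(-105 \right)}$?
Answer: $-10870$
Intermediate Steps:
$n{\left(Y \right)} = Y \left(5 + Y\right)$
$\left(p{\left(4 \right)} \left(-104\right) + 46\right) - n{\left(-105 \right)} = \left(4 \left(-104\right) + 46\right) - - 105 \left(5 - 105\right) = \left(-416 + 46\right) - \left(-105\right) \left(-100\right) = -370 - 10500 = -10870$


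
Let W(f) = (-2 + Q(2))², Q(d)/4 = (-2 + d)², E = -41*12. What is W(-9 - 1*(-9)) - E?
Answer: 496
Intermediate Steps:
E = -492
Q(d) = 4*(-2 + d)²
W(f) = 4 (W(f) = (-2 + 4*(-2 + 2)²)² = (-2 + 4*0²)² = (-2 + 4*0)² = (-2 + 0)² = (-2)² = 4)
W(-9 - 1*(-9)) - E = 4 - 1*(-492) = 4 + 492 = 496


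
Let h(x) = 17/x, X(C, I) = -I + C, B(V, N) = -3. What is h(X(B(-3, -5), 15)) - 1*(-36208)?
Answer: 651727/18 ≈ 36207.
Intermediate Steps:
X(C, I) = C - I
h(X(B(-3, -5), 15)) - 1*(-36208) = 17/(-3 - 1*15) - 1*(-36208) = 17/(-3 - 15) + 36208 = 17/(-18) + 36208 = 17*(-1/18) + 36208 = -17/18 + 36208 = 651727/18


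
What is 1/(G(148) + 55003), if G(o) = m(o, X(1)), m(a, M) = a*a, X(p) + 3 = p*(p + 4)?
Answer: 1/76907 ≈ 1.3003e-5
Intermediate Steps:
X(p) = -3 + p*(4 + p) (X(p) = -3 + p*(p + 4) = -3 + p*(4 + p))
m(a, M) = a**2
G(o) = o**2
1/(G(148) + 55003) = 1/(148**2 + 55003) = 1/(21904 + 55003) = 1/76907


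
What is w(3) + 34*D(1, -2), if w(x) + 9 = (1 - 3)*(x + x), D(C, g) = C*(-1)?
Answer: -55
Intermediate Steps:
D(C, g) = -C
w(x) = -9 - 4*x (w(x) = -9 + (1 - 3)*(x + x) = -9 - 4*x)
w(3) + 34*D(1, -2) = (-9 - 4*3) + 34*(-1*1) = (-9 - 12) + 34*(-1) = -21 - 34 = -55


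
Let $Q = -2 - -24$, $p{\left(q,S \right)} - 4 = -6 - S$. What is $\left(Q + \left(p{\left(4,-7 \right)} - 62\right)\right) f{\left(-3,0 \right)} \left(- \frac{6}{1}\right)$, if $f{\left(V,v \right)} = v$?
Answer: $0$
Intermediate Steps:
$p{\left(q,S \right)} = -2 - S$ ($p{\left(q,S \right)} = 4 - \left(6 + S\right) = -2 - S$)
$Q = 22$ ($Q = -2 + 24 = 22$)
$\left(Q + \left(p{\left(4,-7 \right)} - 62\right)\right) f{\left(-3,0 \right)} \left(- \frac{6}{1}\right) = \left(22 - 57\right) 0 \left(- \frac{6}{1}\right) = \left(22 + \left(\left(-2 + 7\right) - 62\right)\right) 0 \left(\left(-6\right) 1\right) = \left(22 + \left(5 - 62\right)\right) 0 \left(-6\right) = \left(22 - 57\right) 0 = \left(-35\right) 0 = 0$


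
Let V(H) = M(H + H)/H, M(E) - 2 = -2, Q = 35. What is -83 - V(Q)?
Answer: -83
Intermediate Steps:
M(E) = 0 (M(E) = 2 - 2 = 0)
V(H) = 0 (V(H) = 0/H = 0)
-83 - V(Q) = -83 - 1*0 = -83 + 0 = -83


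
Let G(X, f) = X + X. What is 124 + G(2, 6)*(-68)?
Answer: -148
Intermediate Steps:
G(X, f) = 2*X
124 + G(2, 6)*(-68) = 124 + (2*2)*(-68) = 124 + 4*(-68) = 124 - 272 = -148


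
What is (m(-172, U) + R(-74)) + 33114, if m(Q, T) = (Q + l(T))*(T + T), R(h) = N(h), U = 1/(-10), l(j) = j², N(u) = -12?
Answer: 16568199/500 ≈ 33136.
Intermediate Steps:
U = -⅒ ≈ -0.10000
R(h) = -12
m(Q, T) = 2*T*(Q + T²) (m(Q, T) = (Q + T²)*(T + T) = (Q + T²)*(2*T) = 2*T*(Q + T²))
(m(-172, U) + R(-74)) + 33114 = (2*(-⅒)*(-172 + (-⅒)²) - 12) + 33114 = (2*(-⅒)*(-172 + 1/100) - 12) + 33114 = (2*(-⅒)*(-17199/100) - 12) + 33114 = (17199/500 - 12) + 33114 = 11199/500 + 33114 = 16568199/500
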